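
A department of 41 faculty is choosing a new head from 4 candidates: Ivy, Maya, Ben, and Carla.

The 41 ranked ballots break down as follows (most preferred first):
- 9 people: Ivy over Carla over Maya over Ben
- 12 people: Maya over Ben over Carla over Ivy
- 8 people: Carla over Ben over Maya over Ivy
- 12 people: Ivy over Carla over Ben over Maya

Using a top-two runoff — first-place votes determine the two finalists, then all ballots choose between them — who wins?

Round 1 first-place votes: Ivy 21, Maya 12, Ben 0, Carla 8. Ivy and Maya advance.
Runoff: Ivy is ranked above Maya on 21 ballots, Maya above Ivy on 20.

Ivy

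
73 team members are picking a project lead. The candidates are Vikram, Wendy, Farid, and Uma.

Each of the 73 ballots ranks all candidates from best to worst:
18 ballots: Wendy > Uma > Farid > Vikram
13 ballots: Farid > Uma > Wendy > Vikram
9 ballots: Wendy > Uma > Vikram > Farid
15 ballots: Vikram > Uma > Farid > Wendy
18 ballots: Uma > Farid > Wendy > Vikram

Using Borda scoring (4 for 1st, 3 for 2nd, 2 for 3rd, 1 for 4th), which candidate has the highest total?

Vikram: 18×1 + 13×1 + 9×2 + 15×4 + 18×1 = 127
Wendy: 18×4 + 13×2 + 9×4 + 15×1 + 18×2 = 185
Farid: 18×2 + 13×4 + 9×1 + 15×2 + 18×3 = 181
Uma: 18×3 + 13×3 + 9×3 + 15×3 + 18×4 = 237

Uma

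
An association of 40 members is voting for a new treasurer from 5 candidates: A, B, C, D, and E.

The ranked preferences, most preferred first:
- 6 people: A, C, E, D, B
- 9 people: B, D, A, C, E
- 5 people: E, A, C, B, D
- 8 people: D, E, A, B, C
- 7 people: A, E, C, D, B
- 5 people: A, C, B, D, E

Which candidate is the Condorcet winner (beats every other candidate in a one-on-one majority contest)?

A

A vs B: 31–9
A vs C: 40–0
A vs D: 23–17
A vs E: 27–13
A beats every other candidate.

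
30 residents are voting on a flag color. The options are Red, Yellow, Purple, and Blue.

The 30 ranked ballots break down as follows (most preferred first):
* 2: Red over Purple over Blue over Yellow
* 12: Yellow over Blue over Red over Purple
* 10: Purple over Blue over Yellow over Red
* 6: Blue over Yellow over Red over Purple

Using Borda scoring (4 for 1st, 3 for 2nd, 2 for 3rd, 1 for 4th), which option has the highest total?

Blue

Red: 2×4 + 12×2 + 10×1 + 6×2 = 54
Yellow: 2×1 + 12×4 + 10×2 + 6×3 = 88
Purple: 2×3 + 12×1 + 10×4 + 6×1 = 64
Blue: 2×2 + 12×3 + 10×3 + 6×4 = 94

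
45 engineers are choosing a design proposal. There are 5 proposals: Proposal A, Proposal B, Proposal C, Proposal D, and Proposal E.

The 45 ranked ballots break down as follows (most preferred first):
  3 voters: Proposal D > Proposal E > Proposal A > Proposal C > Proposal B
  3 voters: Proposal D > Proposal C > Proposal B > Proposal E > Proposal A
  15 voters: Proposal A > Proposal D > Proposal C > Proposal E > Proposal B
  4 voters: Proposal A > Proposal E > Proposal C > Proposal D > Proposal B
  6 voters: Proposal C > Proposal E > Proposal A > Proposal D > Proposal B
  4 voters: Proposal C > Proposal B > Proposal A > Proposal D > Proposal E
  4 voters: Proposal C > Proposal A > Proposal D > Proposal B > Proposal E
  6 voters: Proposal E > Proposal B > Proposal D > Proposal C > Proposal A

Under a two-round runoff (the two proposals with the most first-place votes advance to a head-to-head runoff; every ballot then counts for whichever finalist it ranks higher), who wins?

Proposal C

Round 1 first-place votes: Proposal A 19, Proposal B 0, Proposal C 14, Proposal D 6, Proposal E 6. Proposal A and Proposal C advance.
Runoff: Proposal A is ranked above Proposal C on 22 ballots, Proposal C above Proposal A on 23.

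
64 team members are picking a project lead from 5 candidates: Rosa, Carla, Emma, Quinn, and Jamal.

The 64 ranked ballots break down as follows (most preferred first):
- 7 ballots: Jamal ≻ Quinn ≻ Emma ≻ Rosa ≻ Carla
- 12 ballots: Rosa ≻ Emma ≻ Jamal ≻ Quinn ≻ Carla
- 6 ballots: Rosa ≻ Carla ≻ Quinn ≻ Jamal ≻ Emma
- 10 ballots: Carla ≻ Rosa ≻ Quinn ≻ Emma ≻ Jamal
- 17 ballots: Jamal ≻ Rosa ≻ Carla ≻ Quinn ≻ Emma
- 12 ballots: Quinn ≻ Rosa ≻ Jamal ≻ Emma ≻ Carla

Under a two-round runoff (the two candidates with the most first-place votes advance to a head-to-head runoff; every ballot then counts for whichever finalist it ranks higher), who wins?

Round 1 first-place votes: Rosa 18, Carla 10, Emma 0, Quinn 12, Jamal 24. Jamal and Rosa advance.
Runoff: Jamal is ranked above Rosa on 24 ballots, Rosa above Jamal on 40.

Rosa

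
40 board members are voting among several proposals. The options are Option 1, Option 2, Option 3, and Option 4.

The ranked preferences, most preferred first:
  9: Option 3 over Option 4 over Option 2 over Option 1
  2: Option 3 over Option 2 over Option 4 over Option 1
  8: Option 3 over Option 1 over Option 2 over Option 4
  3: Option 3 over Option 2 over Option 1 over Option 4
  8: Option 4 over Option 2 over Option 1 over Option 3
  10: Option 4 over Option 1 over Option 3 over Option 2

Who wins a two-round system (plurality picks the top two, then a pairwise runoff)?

Option 3

Round 1 first-place votes: Option 1 0, Option 2 0, Option 3 22, Option 4 18. Option 3 and Option 4 advance.
Runoff: Option 3 is ranked above Option 4 on 22 ballots, Option 4 above Option 3 on 18.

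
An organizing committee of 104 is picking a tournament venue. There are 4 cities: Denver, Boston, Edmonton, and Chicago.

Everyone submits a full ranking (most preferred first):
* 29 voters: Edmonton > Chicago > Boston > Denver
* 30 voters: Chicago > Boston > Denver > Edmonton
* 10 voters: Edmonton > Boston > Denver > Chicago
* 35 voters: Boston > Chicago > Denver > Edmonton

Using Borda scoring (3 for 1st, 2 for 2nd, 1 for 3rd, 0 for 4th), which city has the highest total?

Chicago

Denver: 29×0 + 30×1 + 10×1 + 35×1 = 75
Boston: 29×1 + 30×2 + 10×2 + 35×3 = 214
Edmonton: 29×3 + 30×0 + 10×3 + 35×0 = 117
Chicago: 29×2 + 30×3 + 10×0 + 35×2 = 218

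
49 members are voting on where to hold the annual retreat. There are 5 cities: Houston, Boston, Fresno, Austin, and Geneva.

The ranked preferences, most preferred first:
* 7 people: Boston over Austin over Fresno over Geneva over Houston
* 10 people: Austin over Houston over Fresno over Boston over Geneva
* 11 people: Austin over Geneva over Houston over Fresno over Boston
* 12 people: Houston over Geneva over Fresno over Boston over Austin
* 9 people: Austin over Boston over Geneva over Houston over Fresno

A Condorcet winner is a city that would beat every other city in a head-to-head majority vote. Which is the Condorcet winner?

Austin

Austin vs Houston: 37–12
Austin vs Boston: 30–19
Austin vs Fresno: 37–12
Austin vs Geneva: 37–12
Austin beats every other city.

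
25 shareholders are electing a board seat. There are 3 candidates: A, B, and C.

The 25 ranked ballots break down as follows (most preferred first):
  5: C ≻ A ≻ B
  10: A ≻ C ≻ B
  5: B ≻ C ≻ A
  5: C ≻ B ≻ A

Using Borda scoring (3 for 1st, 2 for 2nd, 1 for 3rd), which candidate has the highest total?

A: 5×2 + 10×3 + 5×1 + 5×1 = 50
B: 5×1 + 10×1 + 5×3 + 5×2 = 40
C: 5×3 + 10×2 + 5×2 + 5×3 = 60

C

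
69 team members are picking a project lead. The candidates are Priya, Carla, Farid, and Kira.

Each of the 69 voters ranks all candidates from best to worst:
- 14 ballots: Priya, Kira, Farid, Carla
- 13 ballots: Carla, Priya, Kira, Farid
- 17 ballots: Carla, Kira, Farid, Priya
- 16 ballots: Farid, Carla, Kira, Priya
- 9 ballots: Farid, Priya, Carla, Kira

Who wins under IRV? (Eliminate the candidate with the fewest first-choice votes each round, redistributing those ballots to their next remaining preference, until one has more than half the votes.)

Farid

Round 1: Priya 14, Carla 30, Farid 25, Kira 0. Kira eliminated.
Round 2: Priya 14, Carla 30, Farid 25. Priya eliminated.
Round 3: Carla 30, Farid 39. Farid has a majority (≥35).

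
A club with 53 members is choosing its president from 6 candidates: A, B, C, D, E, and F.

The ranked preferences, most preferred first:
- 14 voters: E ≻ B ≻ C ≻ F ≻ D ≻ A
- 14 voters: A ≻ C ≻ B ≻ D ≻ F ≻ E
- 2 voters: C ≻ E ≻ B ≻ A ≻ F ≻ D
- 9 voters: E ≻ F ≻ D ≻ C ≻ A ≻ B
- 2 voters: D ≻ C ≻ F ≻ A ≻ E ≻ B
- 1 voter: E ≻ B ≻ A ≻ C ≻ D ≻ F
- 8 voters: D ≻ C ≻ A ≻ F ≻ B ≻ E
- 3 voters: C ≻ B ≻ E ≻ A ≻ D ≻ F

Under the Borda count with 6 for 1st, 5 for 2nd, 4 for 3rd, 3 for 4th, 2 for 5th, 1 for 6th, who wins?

A: 14×1 + 14×6 + 2×3 + 9×2 + 2×3 + 1×4 + 8×4 + 3×3 = 173
B: 14×5 + 14×4 + 2×4 + 9×1 + 2×1 + 1×5 + 8×2 + 3×5 = 181
C: 14×4 + 14×5 + 2×6 + 9×3 + 2×5 + 1×3 + 8×5 + 3×6 = 236
D: 14×2 + 14×3 + 2×1 + 9×4 + 2×6 + 1×2 + 8×6 + 3×2 = 176
E: 14×6 + 14×1 + 2×5 + 9×6 + 2×2 + 1×6 + 8×1 + 3×4 = 192
F: 14×3 + 14×2 + 2×2 + 9×5 + 2×4 + 1×1 + 8×3 + 3×1 = 155

C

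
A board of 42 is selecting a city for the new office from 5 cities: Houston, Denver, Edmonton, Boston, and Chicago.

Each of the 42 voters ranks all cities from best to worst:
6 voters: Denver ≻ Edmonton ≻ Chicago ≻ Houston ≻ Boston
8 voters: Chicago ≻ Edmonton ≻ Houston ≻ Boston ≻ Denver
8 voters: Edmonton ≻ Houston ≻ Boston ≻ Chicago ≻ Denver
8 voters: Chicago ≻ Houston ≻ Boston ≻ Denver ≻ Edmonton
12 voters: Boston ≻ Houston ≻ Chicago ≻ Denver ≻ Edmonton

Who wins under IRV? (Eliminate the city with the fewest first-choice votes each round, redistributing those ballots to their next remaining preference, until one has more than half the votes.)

Chicago

Round 1: Houston 0, Denver 6, Edmonton 8, Boston 12, Chicago 16. Houston eliminated.
Round 2: Denver 6, Edmonton 8, Boston 12, Chicago 16. Denver eliminated.
Round 3: Edmonton 14, Boston 12, Chicago 16. Boston eliminated.
Round 4: Edmonton 14, Chicago 28. Chicago has a majority (≥22).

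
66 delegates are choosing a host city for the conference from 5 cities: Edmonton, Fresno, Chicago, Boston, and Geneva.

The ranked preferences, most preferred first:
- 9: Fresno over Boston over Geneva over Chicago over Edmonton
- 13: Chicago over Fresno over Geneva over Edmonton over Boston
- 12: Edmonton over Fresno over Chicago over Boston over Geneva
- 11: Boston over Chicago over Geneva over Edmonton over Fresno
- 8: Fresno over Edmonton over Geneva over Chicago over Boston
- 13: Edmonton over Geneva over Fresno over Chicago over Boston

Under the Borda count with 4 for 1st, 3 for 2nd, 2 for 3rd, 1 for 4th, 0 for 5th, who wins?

Edmonton: 9×0 + 13×1 + 12×4 + 11×1 + 8×3 + 13×4 = 148
Fresno: 9×4 + 13×3 + 12×3 + 11×0 + 8×4 + 13×2 = 169
Chicago: 9×1 + 13×4 + 12×2 + 11×3 + 8×1 + 13×1 = 139
Boston: 9×3 + 13×0 + 12×1 + 11×4 + 8×0 + 13×0 = 83
Geneva: 9×2 + 13×2 + 12×0 + 11×2 + 8×2 + 13×3 = 121

Fresno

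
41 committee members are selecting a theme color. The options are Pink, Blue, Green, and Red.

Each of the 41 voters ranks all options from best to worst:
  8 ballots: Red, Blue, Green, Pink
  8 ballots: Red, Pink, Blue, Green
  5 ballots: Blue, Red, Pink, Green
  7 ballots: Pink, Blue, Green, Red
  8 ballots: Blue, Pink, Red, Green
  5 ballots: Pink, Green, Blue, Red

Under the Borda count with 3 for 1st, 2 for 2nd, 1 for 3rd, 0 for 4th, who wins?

Blue

Pink: 8×0 + 8×2 + 5×1 + 7×3 + 8×2 + 5×3 = 73
Blue: 8×2 + 8×1 + 5×3 + 7×2 + 8×3 + 5×1 = 82
Green: 8×1 + 8×0 + 5×0 + 7×1 + 8×0 + 5×2 = 25
Red: 8×3 + 8×3 + 5×2 + 7×0 + 8×1 + 5×0 = 66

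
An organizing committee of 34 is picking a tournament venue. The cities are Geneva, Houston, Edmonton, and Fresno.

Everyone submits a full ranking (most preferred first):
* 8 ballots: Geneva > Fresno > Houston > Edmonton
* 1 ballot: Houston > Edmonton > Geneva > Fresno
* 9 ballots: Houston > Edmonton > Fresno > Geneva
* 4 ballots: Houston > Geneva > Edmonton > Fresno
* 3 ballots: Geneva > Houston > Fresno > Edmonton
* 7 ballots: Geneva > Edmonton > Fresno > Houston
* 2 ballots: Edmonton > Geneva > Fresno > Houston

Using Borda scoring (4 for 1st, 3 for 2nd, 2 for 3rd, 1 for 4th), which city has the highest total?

Geneva

Geneva: 8×4 + 1×2 + 9×1 + 4×3 + 3×4 + 7×4 + 2×3 = 101
Houston: 8×2 + 1×4 + 9×4 + 4×4 + 3×3 + 7×1 + 2×1 = 90
Edmonton: 8×1 + 1×3 + 9×3 + 4×2 + 3×1 + 7×3 + 2×4 = 78
Fresno: 8×3 + 1×1 + 9×2 + 4×1 + 3×2 + 7×2 + 2×2 = 71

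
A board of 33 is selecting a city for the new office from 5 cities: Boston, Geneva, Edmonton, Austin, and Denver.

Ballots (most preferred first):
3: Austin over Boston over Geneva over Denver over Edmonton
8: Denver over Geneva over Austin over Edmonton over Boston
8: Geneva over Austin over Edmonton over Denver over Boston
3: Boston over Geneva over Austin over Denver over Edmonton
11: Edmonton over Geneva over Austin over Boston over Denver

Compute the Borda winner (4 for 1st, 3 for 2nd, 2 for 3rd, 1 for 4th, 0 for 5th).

Geneva

Boston: 3×3 + 8×0 + 8×0 + 3×4 + 11×1 = 32
Geneva: 3×2 + 8×3 + 8×4 + 3×3 + 11×3 = 104
Edmonton: 3×0 + 8×1 + 8×2 + 3×0 + 11×4 = 68
Austin: 3×4 + 8×2 + 8×3 + 3×2 + 11×2 = 80
Denver: 3×1 + 8×4 + 8×1 + 3×1 + 11×0 = 46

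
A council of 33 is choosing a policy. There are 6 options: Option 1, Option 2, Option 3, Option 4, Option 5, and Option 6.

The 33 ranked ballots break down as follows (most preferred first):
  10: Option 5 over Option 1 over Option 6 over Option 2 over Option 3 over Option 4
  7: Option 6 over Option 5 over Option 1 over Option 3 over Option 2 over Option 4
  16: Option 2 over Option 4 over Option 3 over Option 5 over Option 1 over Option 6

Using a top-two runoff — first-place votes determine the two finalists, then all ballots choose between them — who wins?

Option 5

Round 1 first-place votes: Option 1 0, Option 2 16, Option 3 0, Option 4 0, Option 5 10, Option 6 7. Option 2 and Option 5 advance.
Runoff: Option 2 is ranked above Option 5 on 16 ballots, Option 5 above Option 2 on 17.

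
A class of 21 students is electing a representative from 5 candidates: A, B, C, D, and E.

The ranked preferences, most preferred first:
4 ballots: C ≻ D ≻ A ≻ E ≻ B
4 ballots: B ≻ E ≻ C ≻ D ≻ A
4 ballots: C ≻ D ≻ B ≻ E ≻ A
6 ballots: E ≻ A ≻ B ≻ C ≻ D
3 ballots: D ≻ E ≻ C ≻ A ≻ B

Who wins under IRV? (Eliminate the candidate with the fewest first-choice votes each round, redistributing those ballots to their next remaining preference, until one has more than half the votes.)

E

Round 1: A 0, B 4, C 8, D 3, E 6. A eliminated.
Round 2: B 4, C 8, D 3, E 6. D eliminated.
Round 3: B 4, C 8, E 9. B eliminated.
Round 4: C 8, E 13. E has a majority (≥11).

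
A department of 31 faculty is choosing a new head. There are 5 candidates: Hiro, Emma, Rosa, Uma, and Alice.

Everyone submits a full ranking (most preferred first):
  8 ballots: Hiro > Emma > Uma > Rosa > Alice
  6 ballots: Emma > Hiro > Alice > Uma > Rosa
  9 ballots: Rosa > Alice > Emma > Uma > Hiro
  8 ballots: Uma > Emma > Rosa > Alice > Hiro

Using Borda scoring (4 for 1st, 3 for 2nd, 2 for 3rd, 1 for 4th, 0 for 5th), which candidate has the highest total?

Hiro: 8×4 + 6×3 + 9×0 + 8×0 = 50
Emma: 8×3 + 6×4 + 9×2 + 8×3 = 90
Rosa: 8×1 + 6×0 + 9×4 + 8×2 = 60
Uma: 8×2 + 6×1 + 9×1 + 8×4 = 63
Alice: 8×0 + 6×2 + 9×3 + 8×1 = 47

Emma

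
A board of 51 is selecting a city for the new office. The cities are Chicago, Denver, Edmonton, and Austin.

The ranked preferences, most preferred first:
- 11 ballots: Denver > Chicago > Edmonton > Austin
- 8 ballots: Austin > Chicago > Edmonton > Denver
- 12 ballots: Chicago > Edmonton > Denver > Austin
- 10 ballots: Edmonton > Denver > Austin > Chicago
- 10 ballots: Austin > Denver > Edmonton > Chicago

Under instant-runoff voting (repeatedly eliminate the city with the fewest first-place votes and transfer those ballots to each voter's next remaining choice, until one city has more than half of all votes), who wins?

Denver

Round 1: Chicago 12, Denver 11, Edmonton 10, Austin 18. Edmonton eliminated.
Round 2: Chicago 12, Denver 21, Austin 18. Chicago eliminated.
Round 3: Denver 33, Austin 18. Denver has a majority (≥26).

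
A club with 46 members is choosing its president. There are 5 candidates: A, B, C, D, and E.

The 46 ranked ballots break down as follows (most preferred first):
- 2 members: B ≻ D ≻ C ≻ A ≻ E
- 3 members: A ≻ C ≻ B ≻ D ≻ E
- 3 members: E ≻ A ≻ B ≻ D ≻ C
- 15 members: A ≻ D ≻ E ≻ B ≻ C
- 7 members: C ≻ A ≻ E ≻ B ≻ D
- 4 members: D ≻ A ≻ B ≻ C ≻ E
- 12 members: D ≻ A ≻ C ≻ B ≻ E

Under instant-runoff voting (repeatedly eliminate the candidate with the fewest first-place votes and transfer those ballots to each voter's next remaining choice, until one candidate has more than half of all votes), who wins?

A

Round 1: A 18, B 2, C 7, D 16, E 3. B eliminated.
Round 2: A 18, C 7, D 18, E 3. E eliminated.
Round 3: A 21, C 7, D 18. C eliminated.
Round 4: A 28, D 18. A has a majority (≥24).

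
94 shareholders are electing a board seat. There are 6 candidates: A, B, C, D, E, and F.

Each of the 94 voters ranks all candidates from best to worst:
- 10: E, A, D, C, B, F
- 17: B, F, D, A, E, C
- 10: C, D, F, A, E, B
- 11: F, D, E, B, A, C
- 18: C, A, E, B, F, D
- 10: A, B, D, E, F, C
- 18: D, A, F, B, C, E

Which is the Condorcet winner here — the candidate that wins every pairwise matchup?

D vs A: 56–38
D vs B: 49–45
D vs C: 66–28
D vs E: 66–28
D vs F: 48–46
D beats every other candidate.

D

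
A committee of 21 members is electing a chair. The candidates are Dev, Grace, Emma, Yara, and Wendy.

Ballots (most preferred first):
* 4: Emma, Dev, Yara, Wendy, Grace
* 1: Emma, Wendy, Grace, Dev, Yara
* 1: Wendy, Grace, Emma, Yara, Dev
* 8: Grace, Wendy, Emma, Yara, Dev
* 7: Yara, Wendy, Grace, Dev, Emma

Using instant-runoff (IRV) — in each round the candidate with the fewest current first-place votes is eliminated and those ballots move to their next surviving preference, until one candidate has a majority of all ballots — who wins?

Round 1: Dev 0, Grace 8, Emma 5, Yara 7, Wendy 1. Dev eliminated.
Round 2: Grace 8, Emma 5, Yara 7, Wendy 1. Wendy eliminated.
Round 3: Grace 9, Emma 5, Yara 7. Emma eliminated.
Round 4: Grace 10, Yara 11. Yara has a majority (≥11).

Yara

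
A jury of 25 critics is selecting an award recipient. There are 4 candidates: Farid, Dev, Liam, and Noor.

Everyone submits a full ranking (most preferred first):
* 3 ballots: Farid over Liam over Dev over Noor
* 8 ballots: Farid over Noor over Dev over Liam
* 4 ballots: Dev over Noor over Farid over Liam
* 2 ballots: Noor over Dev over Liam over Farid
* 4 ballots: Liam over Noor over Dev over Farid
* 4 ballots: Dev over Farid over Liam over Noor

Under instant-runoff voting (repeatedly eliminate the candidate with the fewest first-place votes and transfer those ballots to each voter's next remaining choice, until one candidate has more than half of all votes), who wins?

Round 1: Farid 11, Dev 8, Liam 4, Noor 2. Noor eliminated.
Round 2: Farid 11, Dev 10, Liam 4. Liam eliminated.
Round 3: Farid 11, Dev 14. Dev has a majority (≥13).

Dev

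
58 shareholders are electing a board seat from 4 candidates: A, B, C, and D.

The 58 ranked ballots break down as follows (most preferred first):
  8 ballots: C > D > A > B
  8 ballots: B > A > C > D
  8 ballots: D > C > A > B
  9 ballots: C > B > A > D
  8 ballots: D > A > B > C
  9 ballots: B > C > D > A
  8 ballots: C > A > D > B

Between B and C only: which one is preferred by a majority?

C

B is ranked above C on 25 ballots; C above B on 33.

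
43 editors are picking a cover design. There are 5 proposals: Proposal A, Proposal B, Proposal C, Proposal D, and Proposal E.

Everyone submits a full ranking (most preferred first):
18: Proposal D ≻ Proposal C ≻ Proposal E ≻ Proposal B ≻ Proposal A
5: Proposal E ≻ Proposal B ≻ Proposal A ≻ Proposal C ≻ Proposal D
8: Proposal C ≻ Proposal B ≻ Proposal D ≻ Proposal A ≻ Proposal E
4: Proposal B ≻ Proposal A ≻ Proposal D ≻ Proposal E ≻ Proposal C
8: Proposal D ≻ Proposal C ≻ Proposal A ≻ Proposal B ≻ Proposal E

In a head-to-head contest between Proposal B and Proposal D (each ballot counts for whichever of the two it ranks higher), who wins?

Proposal B is ranked above Proposal D on 17 ballots; Proposal D above Proposal B on 26.

Proposal D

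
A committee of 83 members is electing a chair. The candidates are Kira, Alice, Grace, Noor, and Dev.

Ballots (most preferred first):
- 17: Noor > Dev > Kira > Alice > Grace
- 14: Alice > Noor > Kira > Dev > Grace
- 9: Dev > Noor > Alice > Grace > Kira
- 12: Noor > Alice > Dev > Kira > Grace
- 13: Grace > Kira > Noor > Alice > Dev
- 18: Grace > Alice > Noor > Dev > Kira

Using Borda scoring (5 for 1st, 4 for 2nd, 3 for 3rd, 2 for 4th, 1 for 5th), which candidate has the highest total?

Noor

Kira: 17×3 + 14×3 + 9×1 + 12×2 + 13×4 + 18×1 = 196
Alice: 17×2 + 14×5 + 9×3 + 12×4 + 13×2 + 18×4 = 277
Grace: 17×1 + 14×1 + 9×2 + 12×1 + 13×5 + 18×5 = 216
Noor: 17×5 + 14×4 + 9×4 + 12×5 + 13×3 + 18×3 = 330
Dev: 17×4 + 14×2 + 9×5 + 12×3 + 13×1 + 18×2 = 226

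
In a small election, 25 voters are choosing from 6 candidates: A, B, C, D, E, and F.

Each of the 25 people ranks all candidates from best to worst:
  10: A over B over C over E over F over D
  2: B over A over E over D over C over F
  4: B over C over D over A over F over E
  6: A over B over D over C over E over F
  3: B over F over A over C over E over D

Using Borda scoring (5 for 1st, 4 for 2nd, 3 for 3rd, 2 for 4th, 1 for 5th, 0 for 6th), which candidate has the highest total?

B

A: 10×5 + 2×4 + 4×2 + 6×5 + 3×3 = 105
B: 10×4 + 2×5 + 4×5 + 6×4 + 3×5 = 109
C: 10×3 + 2×1 + 4×4 + 6×2 + 3×2 = 66
D: 10×0 + 2×2 + 4×3 + 6×3 + 3×0 = 34
E: 10×2 + 2×3 + 4×0 + 6×1 + 3×1 = 35
F: 10×1 + 2×0 + 4×1 + 6×0 + 3×4 = 26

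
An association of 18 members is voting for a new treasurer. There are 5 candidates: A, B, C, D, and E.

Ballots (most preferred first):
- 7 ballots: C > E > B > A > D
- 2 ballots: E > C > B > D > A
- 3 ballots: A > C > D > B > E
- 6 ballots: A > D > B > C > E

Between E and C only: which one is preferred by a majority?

E is ranked above C on 2 ballots; C above E on 16.

C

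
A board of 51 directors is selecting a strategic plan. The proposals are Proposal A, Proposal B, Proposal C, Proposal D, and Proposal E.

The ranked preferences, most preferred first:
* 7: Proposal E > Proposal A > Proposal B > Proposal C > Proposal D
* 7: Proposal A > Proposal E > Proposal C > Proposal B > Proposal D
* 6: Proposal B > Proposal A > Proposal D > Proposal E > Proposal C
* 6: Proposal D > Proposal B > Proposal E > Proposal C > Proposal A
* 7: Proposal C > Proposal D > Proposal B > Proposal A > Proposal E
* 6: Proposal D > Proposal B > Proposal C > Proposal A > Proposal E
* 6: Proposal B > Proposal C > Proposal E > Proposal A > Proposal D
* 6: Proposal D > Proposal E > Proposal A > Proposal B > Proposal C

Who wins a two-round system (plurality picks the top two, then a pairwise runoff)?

Proposal B

Round 1 first-place votes: Proposal A 7, Proposal B 12, Proposal C 7, Proposal D 18, Proposal E 7. Proposal D and Proposal B advance.
Runoff: Proposal D is ranked above Proposal B on 25 ballots, Proposal B above Proposal D on 26.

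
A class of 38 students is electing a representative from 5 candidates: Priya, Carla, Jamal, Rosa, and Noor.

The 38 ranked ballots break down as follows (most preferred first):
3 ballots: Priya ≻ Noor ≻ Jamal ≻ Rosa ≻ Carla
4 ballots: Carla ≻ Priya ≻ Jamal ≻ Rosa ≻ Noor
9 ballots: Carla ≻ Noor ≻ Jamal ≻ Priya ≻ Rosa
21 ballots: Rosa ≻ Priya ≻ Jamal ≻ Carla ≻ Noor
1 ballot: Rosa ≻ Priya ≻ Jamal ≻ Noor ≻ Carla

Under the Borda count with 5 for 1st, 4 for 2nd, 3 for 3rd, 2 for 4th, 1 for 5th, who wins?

Priya

Priya: 3×5 + 4×4 + 9×2 + 21×4 + 1×4 = 137
Carla: 3×1 + 4×5 + 9×5 + 21×2 + 1×1 = 111
Jamal: 3×3 + 4×3 + 9×3 + 21×3 + 1×3 = 114
Rosa: 3×2 + 4×2 + 9×1 + 21×5 + 1×5 = 133
Noor: 3×4 + 4×1 + 9×4 + 21×1 + 1×2 = 75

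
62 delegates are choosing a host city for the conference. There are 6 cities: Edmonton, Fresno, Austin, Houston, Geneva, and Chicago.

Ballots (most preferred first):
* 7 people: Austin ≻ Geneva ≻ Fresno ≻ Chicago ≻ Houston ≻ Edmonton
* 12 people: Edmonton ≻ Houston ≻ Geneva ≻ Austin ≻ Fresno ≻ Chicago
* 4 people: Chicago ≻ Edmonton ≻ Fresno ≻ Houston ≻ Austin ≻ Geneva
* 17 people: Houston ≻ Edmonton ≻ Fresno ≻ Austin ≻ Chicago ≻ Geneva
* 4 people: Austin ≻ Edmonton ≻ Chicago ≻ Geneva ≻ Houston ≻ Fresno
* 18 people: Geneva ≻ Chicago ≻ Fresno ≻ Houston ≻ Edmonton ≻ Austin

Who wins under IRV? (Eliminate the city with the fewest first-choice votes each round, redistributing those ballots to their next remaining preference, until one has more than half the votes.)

Edmonton

Round 1: Edmonton 12, Fresno 0, Austin 11, Houston 17, Geneva 18, Chicago 4. Fresno eliminated.
Round 2: Edmonton 12, Austin 11, Houston 17, Geneva 18, Chicago 4. Chicago eliminated.
Round 3: Edmonton 16, Austin 11, Houston 17, Geneva 18. Austin eliminated.
Round 4: Edmonton 20, Houston 17, Geneva 25. Houston eliminated.
Round 5: Edmonton 37, Geneva 25. Edmonton has a majority (≥32).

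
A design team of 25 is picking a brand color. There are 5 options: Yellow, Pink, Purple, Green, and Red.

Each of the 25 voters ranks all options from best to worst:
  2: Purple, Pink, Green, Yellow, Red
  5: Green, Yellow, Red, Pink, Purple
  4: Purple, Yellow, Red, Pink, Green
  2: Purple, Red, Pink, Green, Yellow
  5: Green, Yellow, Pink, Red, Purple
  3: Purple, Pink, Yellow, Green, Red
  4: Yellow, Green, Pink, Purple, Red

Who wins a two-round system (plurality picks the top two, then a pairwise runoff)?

Green

Round 1 first-place votes: Yellow 4, Pink 0, Purple 11, Green 10, Red 0. Purple and Green advance.
Runoff: Purple is ranked above Green on 11 ballots, Green above Purple on 14.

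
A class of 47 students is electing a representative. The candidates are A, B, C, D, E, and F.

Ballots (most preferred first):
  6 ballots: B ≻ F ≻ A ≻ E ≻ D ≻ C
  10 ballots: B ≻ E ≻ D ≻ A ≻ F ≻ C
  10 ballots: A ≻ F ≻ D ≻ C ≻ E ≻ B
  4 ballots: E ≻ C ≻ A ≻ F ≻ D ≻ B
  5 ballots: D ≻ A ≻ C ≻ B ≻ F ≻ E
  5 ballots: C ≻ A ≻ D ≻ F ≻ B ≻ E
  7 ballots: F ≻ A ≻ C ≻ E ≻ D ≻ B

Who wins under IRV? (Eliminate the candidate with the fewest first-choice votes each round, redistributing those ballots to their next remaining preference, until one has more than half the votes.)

Round 1: A 10, B 16, C 5, D 5, E 4, F 7. E eliminated.
Round 2: A 10, B 16, C 9, D 5, F 7. D eliminated.
Round 3: A 15, B 16, C 9, F 7. F eliminated.
Round 4: A 22, B 16, C 9. C eliminated.
Round 5: A 31, B 16. A has a majority (≥24).

A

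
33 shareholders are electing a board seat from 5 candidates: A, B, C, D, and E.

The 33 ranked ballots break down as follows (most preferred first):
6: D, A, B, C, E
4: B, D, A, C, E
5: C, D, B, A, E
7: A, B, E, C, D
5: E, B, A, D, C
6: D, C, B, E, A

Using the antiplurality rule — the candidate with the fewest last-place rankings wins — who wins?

Last-place votes: A 6, B 0, C 5, D 7, E 15.

B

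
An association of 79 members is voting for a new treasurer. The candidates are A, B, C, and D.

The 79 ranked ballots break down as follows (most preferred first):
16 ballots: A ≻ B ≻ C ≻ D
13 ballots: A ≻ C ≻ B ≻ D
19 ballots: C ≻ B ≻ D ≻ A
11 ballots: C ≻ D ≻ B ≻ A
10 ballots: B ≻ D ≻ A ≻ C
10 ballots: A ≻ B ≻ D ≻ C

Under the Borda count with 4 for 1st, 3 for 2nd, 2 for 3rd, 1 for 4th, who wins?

A: 16×4 + 13×4 + 19×1 + 11×1 + 10×2 + 10×4 = 206
B: 16×3 + 13×2 + 19×3 + 11×2 + 10×4 + 10×3 = 223
C: 16×2 + 13×3 + 19×4 + 11×4 + 10×1 + 10×1 = 211
D: 16×1 + 13×1 + 19×2 + 11×3 + 10×3 + 10×2 = 150

B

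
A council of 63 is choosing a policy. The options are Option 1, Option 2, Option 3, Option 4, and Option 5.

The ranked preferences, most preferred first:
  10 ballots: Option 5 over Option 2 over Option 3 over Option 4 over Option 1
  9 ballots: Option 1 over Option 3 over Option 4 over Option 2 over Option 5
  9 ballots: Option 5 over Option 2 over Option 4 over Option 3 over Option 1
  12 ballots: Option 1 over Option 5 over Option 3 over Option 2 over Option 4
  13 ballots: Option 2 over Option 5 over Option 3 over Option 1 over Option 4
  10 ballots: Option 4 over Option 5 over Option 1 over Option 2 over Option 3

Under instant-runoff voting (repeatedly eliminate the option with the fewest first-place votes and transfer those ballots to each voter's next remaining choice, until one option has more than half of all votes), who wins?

Option 5

Round 1: Option 1 21, Option 2 13, Option 3 0, Option 4 10, Option 5 19. Option 3 eliminated.
Round 2: Option 1 21, Option 2 13, Option 4 10, Option 5 19. Option 4 eliminated.
Round 3: Option 1 21, Option 2 13, Option 5 29. Option 2 eliminated.
Round 4: Option 1 21, Option 5 42. Option 5 has a majority (≥32).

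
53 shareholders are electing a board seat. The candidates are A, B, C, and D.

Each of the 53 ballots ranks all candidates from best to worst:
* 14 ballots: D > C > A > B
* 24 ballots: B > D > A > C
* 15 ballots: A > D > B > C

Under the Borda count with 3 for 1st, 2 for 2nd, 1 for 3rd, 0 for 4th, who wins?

D

A: 14×1 + 24×1 + 15×3 = 83
B: 14×0 + 24×3 + 15×1 = 87
C: 14×2 + 24×0 + 15×0 = 28
D: 14×3 + 24×2 + 15×2 = 120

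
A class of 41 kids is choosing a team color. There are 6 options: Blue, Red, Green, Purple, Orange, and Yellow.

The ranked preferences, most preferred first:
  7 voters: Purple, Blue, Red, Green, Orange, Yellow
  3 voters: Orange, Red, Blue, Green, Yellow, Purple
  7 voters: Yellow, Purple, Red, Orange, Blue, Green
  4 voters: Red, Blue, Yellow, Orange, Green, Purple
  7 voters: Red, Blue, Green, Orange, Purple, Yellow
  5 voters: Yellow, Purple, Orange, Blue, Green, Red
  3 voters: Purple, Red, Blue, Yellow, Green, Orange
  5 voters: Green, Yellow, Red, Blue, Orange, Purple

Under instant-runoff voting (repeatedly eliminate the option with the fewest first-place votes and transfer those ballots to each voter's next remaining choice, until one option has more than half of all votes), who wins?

Red

Round 1: Blue 0, Red 11, Green 5, Purple 10, Orange 3, Yellow 12. Blue eliminated.
Round 2: Red 11, Green 5, Purple 10, Orange 3, Yellow 12. Orange eliminated.
Round 3: Red 14, Green 5, Purple 10, Yellow 12. Green eliminated.
Round 4: Red 14, Purple 10, Yellow 17. Purple eliminated.
Round 5: Red 24, Yellow 17. Red has a majority (≥21).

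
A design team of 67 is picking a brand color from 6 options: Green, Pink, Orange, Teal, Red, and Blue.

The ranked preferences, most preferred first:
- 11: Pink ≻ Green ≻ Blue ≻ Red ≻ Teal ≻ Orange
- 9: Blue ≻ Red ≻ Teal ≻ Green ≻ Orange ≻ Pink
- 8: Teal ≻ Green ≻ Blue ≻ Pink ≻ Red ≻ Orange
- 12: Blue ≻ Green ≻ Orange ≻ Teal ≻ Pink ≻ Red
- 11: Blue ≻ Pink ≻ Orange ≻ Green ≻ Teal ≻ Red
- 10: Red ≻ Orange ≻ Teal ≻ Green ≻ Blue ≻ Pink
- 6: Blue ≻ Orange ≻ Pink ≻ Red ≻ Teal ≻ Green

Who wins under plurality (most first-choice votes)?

First-place votes: Green 0, Pink 11, Orange 0, Teal 8, Red 10, Blue 38.

Blue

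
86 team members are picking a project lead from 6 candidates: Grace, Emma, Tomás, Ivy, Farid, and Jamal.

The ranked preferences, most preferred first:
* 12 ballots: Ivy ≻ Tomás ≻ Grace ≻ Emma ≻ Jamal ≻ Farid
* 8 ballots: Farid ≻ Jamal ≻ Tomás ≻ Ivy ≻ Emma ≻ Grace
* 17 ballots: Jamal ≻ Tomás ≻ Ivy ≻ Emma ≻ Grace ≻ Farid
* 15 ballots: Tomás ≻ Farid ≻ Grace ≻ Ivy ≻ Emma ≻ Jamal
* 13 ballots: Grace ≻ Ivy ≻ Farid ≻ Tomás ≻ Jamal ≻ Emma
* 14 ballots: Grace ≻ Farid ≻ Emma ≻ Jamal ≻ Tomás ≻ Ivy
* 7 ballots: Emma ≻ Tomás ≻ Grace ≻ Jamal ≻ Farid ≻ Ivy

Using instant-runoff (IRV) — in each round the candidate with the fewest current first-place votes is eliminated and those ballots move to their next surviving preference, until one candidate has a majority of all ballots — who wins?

Round 1: Grace 27, Emma 7, Tomás 15, Ivy 12, Farid 8, Jamal 17. Emma eliminated.
Round 2: Grace 27, Tomás 22, Ivy 12, Farid 8, Jamal 17. Farid eliminated.
Round 3: Grace 27, Tomás 22, Ivy 12, Jamal 25. Ivy eliminated.
Round 4: Grace 27, Tomás 34, Jamal 25. Jamal eliminated.
Round 5: Grace 27, Tomás 59. Tomás has a majority (≥44).

Tomás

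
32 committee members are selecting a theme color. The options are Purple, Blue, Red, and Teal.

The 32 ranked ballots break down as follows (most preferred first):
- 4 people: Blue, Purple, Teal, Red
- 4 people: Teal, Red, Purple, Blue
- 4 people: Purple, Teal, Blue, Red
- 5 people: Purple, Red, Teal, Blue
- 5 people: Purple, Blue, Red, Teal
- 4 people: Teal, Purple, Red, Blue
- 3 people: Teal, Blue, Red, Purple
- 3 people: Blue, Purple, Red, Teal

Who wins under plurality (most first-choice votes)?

First-place votes: Purple 14, Blue 7, Red 0, Teal 11.

Purple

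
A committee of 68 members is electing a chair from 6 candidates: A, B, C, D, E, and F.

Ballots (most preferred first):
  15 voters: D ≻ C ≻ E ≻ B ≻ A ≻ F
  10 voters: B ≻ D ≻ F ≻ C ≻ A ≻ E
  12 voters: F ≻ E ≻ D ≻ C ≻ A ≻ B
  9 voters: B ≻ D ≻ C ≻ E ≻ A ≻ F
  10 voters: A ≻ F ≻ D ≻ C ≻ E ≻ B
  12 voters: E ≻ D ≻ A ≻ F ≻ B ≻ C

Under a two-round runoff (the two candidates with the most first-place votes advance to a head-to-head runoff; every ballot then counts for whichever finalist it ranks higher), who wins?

D

Round 1 first-place votes: A 10, B 19, C 0, D 15, E 12, F 12. B and D advance.
Runoff: B is ranked above D on 19 ballots, D above B on 49.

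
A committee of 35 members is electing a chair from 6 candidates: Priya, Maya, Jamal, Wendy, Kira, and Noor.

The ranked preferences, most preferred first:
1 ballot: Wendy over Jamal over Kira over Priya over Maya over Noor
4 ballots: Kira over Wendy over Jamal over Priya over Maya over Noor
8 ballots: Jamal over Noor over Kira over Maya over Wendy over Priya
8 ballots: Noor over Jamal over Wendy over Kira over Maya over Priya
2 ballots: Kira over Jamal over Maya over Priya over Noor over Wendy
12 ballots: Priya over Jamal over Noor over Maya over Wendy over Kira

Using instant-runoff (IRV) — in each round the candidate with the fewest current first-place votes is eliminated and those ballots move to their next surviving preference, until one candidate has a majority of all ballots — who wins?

Round 1: Priya 12, Maya 0, Jamal 8, Wendy 1, Kira 6, Noor 8. Maya eliminated.
Round 2: Priya 12, Jamal 8, Wendy 1, Kira 6, Noor 8. Wendy eliminated.
Round 3: Priya 12, Jamal 9, Kira 6, Noor 8. Kira eliminated.
Round 4: Priya 12, Jamal 15, Noor 8. Noor eliminated.
Round 5: Priya 12, Jamal 23. Jamal has a majority (≥18).

Jamal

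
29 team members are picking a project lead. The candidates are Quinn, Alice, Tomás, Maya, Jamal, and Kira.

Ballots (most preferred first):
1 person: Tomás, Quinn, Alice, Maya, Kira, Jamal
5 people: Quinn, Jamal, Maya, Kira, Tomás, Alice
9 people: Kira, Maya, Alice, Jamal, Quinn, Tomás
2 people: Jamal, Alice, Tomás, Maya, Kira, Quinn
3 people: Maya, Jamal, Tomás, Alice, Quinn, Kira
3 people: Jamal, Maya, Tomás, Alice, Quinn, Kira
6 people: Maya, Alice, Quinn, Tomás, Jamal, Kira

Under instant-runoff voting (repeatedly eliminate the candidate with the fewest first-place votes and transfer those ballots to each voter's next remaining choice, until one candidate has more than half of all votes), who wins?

Round 1: Quinn 5, Alice 0, Tomás 1, Maya 9, Jamal 5, Kira 9. Alice eliminated.
Round 2: Quinn 5, Tomás 1, Maya 9, Jamal 5, Kira 9. Tomás eliminated.
Round 3: Quinn 6, Maya 9, Jamal 5, Kira 9. Jamal eliminated.
Round 4: Quinn 6, Maya 14, Kira 9. Quinn eliminated.
Round 5: Maya 20, Kira 9. Maya has a majority (≥15).

Maya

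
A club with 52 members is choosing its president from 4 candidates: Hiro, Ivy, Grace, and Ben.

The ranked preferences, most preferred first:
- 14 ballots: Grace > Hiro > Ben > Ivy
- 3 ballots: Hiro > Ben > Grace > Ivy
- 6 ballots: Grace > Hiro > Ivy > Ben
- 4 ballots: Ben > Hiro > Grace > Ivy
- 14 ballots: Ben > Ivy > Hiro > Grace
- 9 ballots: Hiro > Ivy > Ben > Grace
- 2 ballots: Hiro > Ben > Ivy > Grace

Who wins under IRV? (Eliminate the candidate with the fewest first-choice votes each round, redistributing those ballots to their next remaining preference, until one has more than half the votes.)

Ben

Round 1: Hiro 14, Ivy 0, Grace 20, Ben 18. Ivy eliminated.
Round 2: Hiro 14, Grace 20, Ben 18. Hiro eliminated.
Round 3: Grace 20, Ben 32. Ben has a majority (≥27).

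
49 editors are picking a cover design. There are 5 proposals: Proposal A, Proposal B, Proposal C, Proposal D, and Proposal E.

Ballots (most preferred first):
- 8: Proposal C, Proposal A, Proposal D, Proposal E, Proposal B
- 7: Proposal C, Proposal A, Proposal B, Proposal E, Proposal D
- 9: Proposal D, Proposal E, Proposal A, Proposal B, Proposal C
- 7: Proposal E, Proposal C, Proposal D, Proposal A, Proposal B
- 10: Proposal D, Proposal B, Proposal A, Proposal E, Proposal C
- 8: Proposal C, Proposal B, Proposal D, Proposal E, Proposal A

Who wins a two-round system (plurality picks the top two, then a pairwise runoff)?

Round 1 first-place votes: Proposal A 0, Proposal B 0, Proposal C 23, Proposal D 19, Proposal E 7. Proposal C and Proposal D advance.
Runoff: Proposal C is ranked above Proposal D on 30 ballots, Proposal D above Proposal C on 19.

Proposal C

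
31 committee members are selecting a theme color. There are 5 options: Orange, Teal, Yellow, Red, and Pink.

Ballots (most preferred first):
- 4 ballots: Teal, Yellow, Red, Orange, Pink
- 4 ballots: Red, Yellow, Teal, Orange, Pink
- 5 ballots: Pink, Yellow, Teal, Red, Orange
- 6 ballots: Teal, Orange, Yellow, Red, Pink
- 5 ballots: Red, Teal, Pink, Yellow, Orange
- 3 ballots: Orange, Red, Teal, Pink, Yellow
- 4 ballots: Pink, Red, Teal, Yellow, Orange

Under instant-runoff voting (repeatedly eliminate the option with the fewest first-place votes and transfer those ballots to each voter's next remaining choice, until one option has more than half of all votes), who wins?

Red

Round 1: Orange 3, Teal 10, Yellow 0, Red 9, Pink 9. Yellow eliminated.
Round 2: Orange 3, Teal 10, Red 9, Pink 9. Orange eliminated.
Round 3: Teal 10, Red 12, Pink 9. Pink eliminated.
Round 4: Teal 15, Red 16. Red has a majority (≥16).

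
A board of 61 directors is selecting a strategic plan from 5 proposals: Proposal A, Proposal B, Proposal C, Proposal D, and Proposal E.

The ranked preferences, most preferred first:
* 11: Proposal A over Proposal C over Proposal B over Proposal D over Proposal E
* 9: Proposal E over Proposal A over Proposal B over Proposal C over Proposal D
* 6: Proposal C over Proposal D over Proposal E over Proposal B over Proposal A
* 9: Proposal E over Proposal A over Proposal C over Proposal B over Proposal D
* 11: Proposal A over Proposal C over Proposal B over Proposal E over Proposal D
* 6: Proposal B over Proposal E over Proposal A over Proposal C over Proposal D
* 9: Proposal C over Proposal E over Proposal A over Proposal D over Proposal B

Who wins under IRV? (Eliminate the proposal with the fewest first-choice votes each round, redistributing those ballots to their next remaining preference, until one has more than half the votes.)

Round 1: Proposal A 22, Proposal B 6, Proposal C 15, Proposal D 0, Proposal E 18. Proposal D eliminated.
Round 2: Proposal A 22, Proposal B 6, Proposal C 15, Proposal E 18. Proposal B eliminated.
Round 3: Proposal A 22, Proposal C 15, Proposal E 24. Proposal C eliminated.
Round 4: Proposal A 22, Proposal E 39. Proposal E has a majority (≥31).

Proposal E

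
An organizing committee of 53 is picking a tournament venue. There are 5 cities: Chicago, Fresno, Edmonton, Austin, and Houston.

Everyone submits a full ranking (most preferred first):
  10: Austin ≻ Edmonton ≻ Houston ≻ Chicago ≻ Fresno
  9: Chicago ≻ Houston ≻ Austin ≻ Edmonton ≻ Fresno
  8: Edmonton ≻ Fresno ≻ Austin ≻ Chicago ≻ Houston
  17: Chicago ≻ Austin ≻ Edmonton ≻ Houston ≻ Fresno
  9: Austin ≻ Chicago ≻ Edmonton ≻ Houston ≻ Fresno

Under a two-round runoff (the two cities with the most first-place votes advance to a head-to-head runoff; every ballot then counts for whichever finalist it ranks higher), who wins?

Round 1 first-place votes: Chicago 26, Fresno 0, Edmonton 8, Austin 19, Houston 0. Chicago and Austin advance.
Runoff: Chicago is ranked above Austin on 26 ballots, Austin above Chicago on 27.

Austin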